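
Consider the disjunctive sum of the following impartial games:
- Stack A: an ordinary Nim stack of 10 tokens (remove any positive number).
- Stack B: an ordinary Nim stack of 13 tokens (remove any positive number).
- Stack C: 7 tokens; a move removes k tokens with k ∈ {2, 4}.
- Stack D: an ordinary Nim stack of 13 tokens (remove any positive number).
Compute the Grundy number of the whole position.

Stack A is a plain Nim stack of size 10, so its Grundy value is 10.
Stack B is a plain Nim stack of size 13, so its Grundy value is 13.
Grundy values for stack C (subtraction set {2, 4}):
k:     0  1  2  3  4  5  6  7
g(k):  0  0  1  1  2  2  0  0
So g(7) = 0.
Stack D is a plain Nim stack of size 13, so its Grundy value is 13.
By the Sprague-Grundy theorem, the Grundy value of a sum of independent games is the XOR of the component values.
Combined value = 10 XOR 13 XOR 0 XOR 13 = 10.

10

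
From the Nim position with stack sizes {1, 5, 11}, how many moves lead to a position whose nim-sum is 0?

Bitwise XOR of the heap sizes:
  0001  (1)
  0101  (5)
  1011  (11)
  ----
  1111  (15)
The overall nim-sum is X = 15. A stack of size p has a winning move iff p XOR X < p (reduce it to p XOR X).
  1: 1 XOR 15 = 14 ≥ 1 — no move.
  5: 5 XOR 15 = 10 ≥ 5 — no move.
  11: 11 XOR 15 = 4 < 11 — winning move (to 4).
That gives 1 winning move.

1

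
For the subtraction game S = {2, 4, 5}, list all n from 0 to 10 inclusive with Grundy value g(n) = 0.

0, 1, 7, 8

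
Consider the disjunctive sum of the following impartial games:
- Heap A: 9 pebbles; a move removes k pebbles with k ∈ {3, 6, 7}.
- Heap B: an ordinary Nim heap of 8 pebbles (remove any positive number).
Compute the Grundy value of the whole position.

11

For heap A, compute g(0), g(1), … with moves {3, 6, 7}:
g(0) = mex{} = 0
g(1) = mex{} = 0
g(2) = mex{} = 0
g(3) = mex{0} = 1
g(4) = mex{0} = 1
g(5) = mex{0} = 1
g(6) = mex{0,1} = 2
g(7) = mex{0,1} = 2
g(8) = mex{0,1} = 2
g(9) = mex{0,1,2} = 3
So g(9) = 3.
Heap B is a plain Nim heap of size 8, so its Grundy value is 8.
The value of a disjunctive sum is the nim-sum of the parts.
Combined value = 3 XOR 8 = 11.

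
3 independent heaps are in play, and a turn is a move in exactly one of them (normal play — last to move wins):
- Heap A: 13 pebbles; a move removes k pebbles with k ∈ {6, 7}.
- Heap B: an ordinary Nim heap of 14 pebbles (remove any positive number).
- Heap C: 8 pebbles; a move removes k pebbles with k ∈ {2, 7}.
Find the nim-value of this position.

For heap A, compute g(0), g(1), … with moves {6, 7}:
k:     0  1  2  3  4  5  6  7  8  9 10 11 12 13
g(k):  0  0  0  0  0  0  1  1  1  1  1  1  2  0
So g(13) = 0.
Heap B is a plain Nim heap of size 14, so its Grundy value is 14.
Grundy values for heap C (subtraction set {2, 7}):
k:     0  1  2  3  4  5  6  7  8
g(k):  0  0  1  1  0  0  1  1  2
So g(8) = 2.
The value of a disjunctive sum is the nim-sum of the parts.
Combined value = 0 ⊕ 14 ⊕ 2 = 12.

12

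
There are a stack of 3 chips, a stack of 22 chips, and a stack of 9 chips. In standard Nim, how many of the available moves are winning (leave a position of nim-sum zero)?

1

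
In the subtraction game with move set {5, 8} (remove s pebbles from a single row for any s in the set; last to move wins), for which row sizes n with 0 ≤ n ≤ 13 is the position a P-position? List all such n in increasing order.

0, 1, 2, 3, 4, 13

Build the Grundy sequence with g(k) = mex{g(k−s) : s ∈ {5, 8}, s ≤ k}:
k:     0  1  2  3  4  5  6  7  8  9 10 11 12 13
g(k):  0  0  0  0  0  1  1  1  1  1  2  2  2  0
The P-positions (g = 0) in 0..13 are 0, 1, 2, 3, 4, 13.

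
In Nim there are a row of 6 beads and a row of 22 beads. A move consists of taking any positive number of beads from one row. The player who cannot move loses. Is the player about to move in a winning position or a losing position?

Nim-sum: 6 ⊕ 22 = 16.
The nim-sum is 16 ≠ 0, so this is an N-position: the player to move can win.

Winning position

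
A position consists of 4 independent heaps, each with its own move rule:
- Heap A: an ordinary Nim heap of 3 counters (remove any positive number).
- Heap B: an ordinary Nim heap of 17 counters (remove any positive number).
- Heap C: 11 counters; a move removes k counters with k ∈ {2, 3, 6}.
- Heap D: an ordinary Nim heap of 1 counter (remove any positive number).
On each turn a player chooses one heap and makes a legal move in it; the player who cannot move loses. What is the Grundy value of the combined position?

Heap A is a plain Nim heap of size 3, so its Grundy value is 3.
Heap B is a plain Nim heap of size 17, so its Grundy value is 17.
Grundy values for heap C (subtraction set {2, 3, 6}):
g(0) = mex{} = 0
g(1) = mex{} = 0
g(2) = mex{0} = 1
g(3) = mex{0} = 1
g(4) = mex{0,1} = 2
g(5) = mex{1} = 0
g(6) = mex{0,1,2} = 3
g(7) = mex{0,2} = 1
g(8) = mex{0,1,3} = 2
g(9) = mex{1,3} = 0
g(10) = mex{1,2} = 0
g(11) = mex{0,2} = 1
So g(11) = 1.
Heap D is a plain Nim heap of size 1, so its Grundy value is 1.
The value of a disjunctive sum is the nim-sum of the parts.
Combined value = 3 XOR 17 XOR 1 XOR 1 = 18.

18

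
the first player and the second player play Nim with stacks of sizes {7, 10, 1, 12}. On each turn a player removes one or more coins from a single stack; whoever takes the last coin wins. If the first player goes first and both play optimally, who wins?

the second player wins

In binary:
  0111  (7)
  1010  (10)
  0001  (1)
  1100  (12)
  ----
  0000  (0)
The nim-sum is 0, so this is a P-position: the player to move is in a losing position under optimal play; the first player is about to move from it and so loses — the second player wins.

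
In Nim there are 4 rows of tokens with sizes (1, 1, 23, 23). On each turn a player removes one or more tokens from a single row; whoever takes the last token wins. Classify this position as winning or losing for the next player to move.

In binary:
  00001  (1)
  00001  (1)
  10111  (23)
  10111  (23)
  -----
  00000  (0)
The nim-sum is 0, so this is a P-position: the player to move is in a losing position under optimal play.

Losing position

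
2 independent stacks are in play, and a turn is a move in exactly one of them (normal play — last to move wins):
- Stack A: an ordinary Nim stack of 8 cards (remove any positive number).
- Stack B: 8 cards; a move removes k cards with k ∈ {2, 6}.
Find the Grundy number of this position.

Stack A is a plain Nim stack of size 8, so its Grundy value is 8.
For stack B, compute g(0), g(1), … with moves {2, 6}:
k:     0  1  2  3  4  5  6  7  8
g(k):  0  0  1  1  0  0  1  1  0
So g(8) = 0.
The value of a disjunctive sum is the nim-sum of the parts.
Combined value = 8 XOR 0 = 8.

8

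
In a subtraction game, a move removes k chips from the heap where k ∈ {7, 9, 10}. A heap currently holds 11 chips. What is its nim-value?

Build the Grundy sequence with g(k) = mex{g(k−s) : s ∈ {7, 9, 10}, s ≤ k}:
g(0) = mex{} = 0
g(1) = mex{} = 0
g(2) = mex{} = 0
g(3) = mex{} = 0
g(4) = mex{} = 0
g(5) = mex{} = 0
g(6) = mex{} = 0
g(7) = mex{0} = 1
g(8) = mex{0} = 1
g(9) = mex{0} = 1
g(10) = mex{0} = 1
g(11) = mex{0} = 1
So g(11) = 1.

1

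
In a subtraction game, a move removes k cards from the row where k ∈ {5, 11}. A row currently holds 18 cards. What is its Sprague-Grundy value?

Compute g(0), g(1), … for moves {5, 11}:
k:     0  1  2  3  4  5  6  7  8  9 10 11 12 13 14 15 16 17 18
g(k):  0  0  0  0  0  1  1  1  1  1  0  2  2  2  2  1  0  0  0
So g(18) = 0.

0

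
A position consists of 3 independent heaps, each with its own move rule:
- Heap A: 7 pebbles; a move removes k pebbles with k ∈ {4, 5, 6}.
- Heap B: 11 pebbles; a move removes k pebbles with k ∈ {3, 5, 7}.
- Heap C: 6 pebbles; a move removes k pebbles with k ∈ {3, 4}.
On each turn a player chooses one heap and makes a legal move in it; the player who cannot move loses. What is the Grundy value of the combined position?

Grundy values for heap A (subtraction set {4, 5, 6}):
k:     0  1  2  3  4  5  6  7
g(k):  0  0  0  0  1  1  1  1
So g(7) = 1.
Grundy values for heap B (subtraction set {3, 5, 7}):
k:     0  1  2  3  4  5  6  7  8  9 10 11
g(k):  0  0  0  1  1  1  2  2  2  3  0  0
So g(11) = 0.
For heap C, compute g(0), g(1), … with moves {3, 4}:
g(0) = mex{} = 0
g(1) = mex{} = 0
g(2) = mex{} = 0
g(3) = mex{0} = 1
g(4) = mex{0} = 1
g(5) = mex{0} = 1
g(6) = mex{0,1} = 2
So g(6) = 2.
By the Sprague-Grundy theorem, the Grundy value of a sum of independent games is the XOR of the component values.
Combined value = 1 ⊕ 0 ⊕ 2 = 3.

3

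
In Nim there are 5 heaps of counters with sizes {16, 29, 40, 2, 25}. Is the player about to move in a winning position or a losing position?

Winning position

Compute the nim-sum pairwise:
16 ⊕ 29 = 13
13 ⊕ 40 = 37
37 ⊕ 2 = 39
39 ⊕ 25 = 62
The nim-sum is 62 ≠ 0, so this is an N-position: the player to move can win.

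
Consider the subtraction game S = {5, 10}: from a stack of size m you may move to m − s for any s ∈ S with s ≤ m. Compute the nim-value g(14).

2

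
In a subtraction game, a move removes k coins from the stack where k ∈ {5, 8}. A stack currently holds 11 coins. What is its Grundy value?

Grundy values for subtraction set {5, 8}:
k:     0  1  2  3  4  5  6  7  8  9 10 11
g(k):  0  0  0  0  0  1  1  1  1  1  2  2
So g(11) = 2.

2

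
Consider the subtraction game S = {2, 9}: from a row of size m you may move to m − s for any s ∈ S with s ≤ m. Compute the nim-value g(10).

1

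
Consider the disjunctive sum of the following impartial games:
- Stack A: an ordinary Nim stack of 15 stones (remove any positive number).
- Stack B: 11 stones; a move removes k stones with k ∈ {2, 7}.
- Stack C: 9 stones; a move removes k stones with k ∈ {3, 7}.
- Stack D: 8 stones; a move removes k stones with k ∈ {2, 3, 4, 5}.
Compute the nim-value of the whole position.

Stack A is a plain Nim stack of size 15, so its Grundy value is 15.
Build the Grundy sequence for stack B with g(k) = mex{g(k−s) : s ∈ {2, 7}, s ≤ k}:
g(0) = mex{} = 0
g(1) = mex{} = 0
g(2) = mex{0} = 1
g(3) = mex{0} = 1
g(4) = mex{1} = 0
g(5) = mex{1} = 0
g(6) = mex{0} = 1
g(7) = mex{0} = 1
g(8) = mex{0,1} = 2
g(9) = mex{1} = 0
g(10) = mex{1,2} = 0
g(11) = mex{0} = 1
So g(11) = 1.
Grundy values for stack C (subtraction set {3, 7}):
k:     0  1  2  3  4  5  6  7  8  9
g(k):  0  0  0  1  1  1  0  2  2  1
So g(9) = 1.
For stack D, compute g(0), g(1), … with moves {2, 3, 4, 5}:
k:     0  1  2  3  4  5  6  7  8
g(k):  0  0  1  1  2  2  3  0  0
So g(8) = 0.
By the Sprague-Grundy theorem, the Grundy value of a sum of independent games is the XOR of the component values.
Combined value = 15 XOR 1 XOR 1 XOR 0 = 15.

15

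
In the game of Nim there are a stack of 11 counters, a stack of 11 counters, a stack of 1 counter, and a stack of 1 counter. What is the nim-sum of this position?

0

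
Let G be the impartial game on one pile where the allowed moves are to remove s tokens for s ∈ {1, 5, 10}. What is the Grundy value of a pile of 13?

Grundy values for subtraction set {1, 5, 10}:
k:     0  1  2  3  4  5  6  7  8  9 10 11 12 13
g(k):  0  1  0  1  0  1  0  1  0  1  2  3  2  3
So g(13) = 3.

3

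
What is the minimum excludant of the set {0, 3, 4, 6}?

0 is in the set but 1 is not, so the mex is 1.

1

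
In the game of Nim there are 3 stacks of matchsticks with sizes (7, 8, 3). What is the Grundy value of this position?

12

Bitwise XOR of the heap sizes:
  0111  (7)
  1000  (8)
  0011  (3)
  ----
  1100  (12)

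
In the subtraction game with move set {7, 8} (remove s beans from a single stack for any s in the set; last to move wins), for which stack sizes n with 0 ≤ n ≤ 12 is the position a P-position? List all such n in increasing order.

0, 1, 2, 3, 4, 5, 6

Build the Grundy sequence with g(k) = mex{g(k−s) : s ∈ {7, 8}, s ≤ k}:
k:     0  1  2  3  4  5  6  7  8  9 10 11 12
g(k):  0  0  0  0  0  0  0  1  1  1  1  1  1
The P-positions (g = 0) in 0..12 are 0, 1, 2, 3, 4, 5, 6.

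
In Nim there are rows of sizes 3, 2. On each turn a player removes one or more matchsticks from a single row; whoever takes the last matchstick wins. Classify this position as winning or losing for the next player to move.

Winning position

Write each in binary and XOR column by column:
  11  (3)
  10  (2)
  --
  01  (1)
The nim-sum is 1 ≠ 0, so this is an N-position: the player to move can win.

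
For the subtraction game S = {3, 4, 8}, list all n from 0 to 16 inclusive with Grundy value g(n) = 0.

Build the Grundy sequence with g(k) = mex{g(k−s) : s ∈ {3, 4, 8}, s ≤ k}:
k:     0  1  2  3  4  5  6  7  8  9 10 11 12 13 14 15 16
g(k):  0  0  0  1  1  1  2  0  2  3  1  3  0  0  0  1  1
The P-positions (g = 0) in 0..16 are 0, 1, 2, 7, 12, 13, 14.

0, 1, 2, 7, 12, 13, 14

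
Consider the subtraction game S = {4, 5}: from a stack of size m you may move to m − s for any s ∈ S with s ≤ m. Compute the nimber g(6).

1

Grundy values for subtraction set {4, 5}:
k:     0  1  2  3  4  5  6
g(k):  0  0  0  0  1  1  1
So g(6) = 1.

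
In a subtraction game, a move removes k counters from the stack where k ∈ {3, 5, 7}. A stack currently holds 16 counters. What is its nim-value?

2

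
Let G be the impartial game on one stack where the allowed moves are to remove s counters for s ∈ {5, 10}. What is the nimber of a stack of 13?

Build the Grundy sequence with g(k) = mex{g(k−s) : s ∈ {5, 10}, s ≤ k}:
g(0) = mex{} = 0
g(1) = mex{} = 0
g(2) = mex{} = 0
g(3) = mex{} = 0
g(4) = mex{} = 0
g(5) = mex{0} = 1
g(6) = mex{0} = 1
g(7) = mex{0} = 1
g(8) = mex{0} = 1
g(9) = mex{0} = 1
g(10) = mex{0,1} = 2
g(11) = mex{0,1} = 2
g(12) = mex{0,1} = 2
g(13) = mex{0,1} = 2
So g(13) = 2.

2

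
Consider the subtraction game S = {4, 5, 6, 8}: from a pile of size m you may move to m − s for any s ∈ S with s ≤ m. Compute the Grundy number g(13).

0

Build the Grundy sequence with g(k) = mex{g(k−s) : s ∈ {4, 5, 6, 8}, s ≤ k}:
g(0) = mex{} = 0
g(1) = mex{} = 0
g(2) = mex{} = 0
g(3) = mex{} = 0
g(4) = mex{0} = 1
g(5) = mex{0} = 1
g(6) = mex{0} = 1
g(7) = mex{0} = 1
g(8) = mex{0,1} = 2
g(9) = mex{0,1} = 2
g(10) = mex{0,1} = 2
g(11) = mex{0,1} = 2
g(12) = mex{1,2} = 0
g(13) = mex{1,2} = 0
So g(13) = 0.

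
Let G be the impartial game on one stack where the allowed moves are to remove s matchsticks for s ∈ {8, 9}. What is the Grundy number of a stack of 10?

Grundy values for subtraction set {8, 9}:
k:     0  1  2  3  4  5  6  7  8  9 10
g(k):  0  0  0  0  0  0  0  0  1  1  1
So g(10) = 1.

1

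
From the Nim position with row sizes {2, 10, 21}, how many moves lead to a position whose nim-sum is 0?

1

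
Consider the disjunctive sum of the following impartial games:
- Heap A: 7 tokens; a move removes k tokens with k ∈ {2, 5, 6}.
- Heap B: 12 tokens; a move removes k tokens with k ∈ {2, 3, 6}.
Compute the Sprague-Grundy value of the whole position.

Grundy values for heap A (subtraction set {2, 5, 6}):
g(0) = mex{} = 0
g(1) = mex{} = 0
g(2) = mex{0} = 1
g(3) = mex{0} = 1
g(4) = mex{1} = 0
g(5) = mex{0,1} = 2
g(6) = mex{0} = 1
g(7) = mex{0,1,2} = 3
So g(7) = 3.
Build the Grundy sequence for heap B with g(k) = mex{g(k−s) : s ∈ {2, 3, 6}, s ≤ k}:
g(0) = mex{} = 0
g(1) = mex{} = 0
g(2) = mex{0} = 1
g(3) = mex{0} = 1
g(4) = mex{0,1} = 2
g(5) = mex{1} = 0
g(6) = mex{0,1,2} = 3
g(7) = mex{0,2} = 1
g(8) = mex{0,1,3} = 2
g(9) = mex{1,3} = 0
g(10) = mex{1,2} = 0
g(11) = mex{0,2} = 1
g(12) = mex{0,3} = 1
So g(12) = 1.
The value of a disjunctive sum is the nim-sum of the parts.
Combined value = 3 XOR 1 = 2.

2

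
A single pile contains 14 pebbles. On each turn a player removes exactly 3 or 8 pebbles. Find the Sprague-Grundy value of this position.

1

Build the Grundy sequence with g(k) = mex{g(k−s) : s ∈ {3, 8}, s ≤ k}:
k:     0  1  2  3  4  5  6  7  8  9 10 11 12 13 14
g(k):  0  0  0  1  1  1  0  0  2  1  1  0  0  0  1
So g(14) = 1.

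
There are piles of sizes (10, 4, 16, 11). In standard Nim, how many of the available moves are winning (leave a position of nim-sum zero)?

1

Compute the nim-sum pairwise:
10 ⊕ 4 = 14
14 ⊕ 16 = 30
30 ⊕ 11 = 21
The overall nim-sum is X = 21. A pile of size p has a winning move iff p XOR X < p (reduce it to p XOR X).
  10: 10 XOR 21 = 31 ≥ 10 — no move.
  4: 4 XOR 21 = 17 ≥ 4 — no move.
  16: 16 XOR 21 = 5 < 16 — winning move (to 5).
  11: 11 XOR 21 = 30 ≥ 11 — no move.
That gives 1 winning move.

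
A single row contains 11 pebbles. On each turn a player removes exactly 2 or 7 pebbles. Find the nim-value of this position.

1

Grundy values for subtraction set {2, 7}:
g(0) = mex{} = 0
g(1) = mex{} = 0
g(2) = mex{0} = 1
g(3) = mex{0} = 1
g(4) = mex{1} = 0
g(5) = mex{1} = 0
g(6) = mex{0} = 1
g(7) = mex{0} = 1
g(8) = mex{0,1} = 2
g(9) = mex{1} = 0
g(10) = mex{1,2} = 0
g(11) = mex{0} = 1
So g(11) = 1.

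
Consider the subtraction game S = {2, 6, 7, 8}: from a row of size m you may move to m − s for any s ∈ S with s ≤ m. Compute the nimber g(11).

Compute g(0), g(1), … for moves {2, 6, 7, 8}:
g(0) = mex{} = 0
g(1) = mex{} = 0
g(2) = mex{0} = 1
g(3) = mex{0} = 1
g(4) = mex{1} = 0
g(5) = mex{1} = 0
g(6) = mex{0} = 1
g(7) = mex{0} = 1
g(8) = mex{0,1} = 2
g(9) = mex{0,1} = 2
g(10) = mex{0,1,2} = 3
g(11) = mex{0,1,2} = 3
So g(11) = 3.

3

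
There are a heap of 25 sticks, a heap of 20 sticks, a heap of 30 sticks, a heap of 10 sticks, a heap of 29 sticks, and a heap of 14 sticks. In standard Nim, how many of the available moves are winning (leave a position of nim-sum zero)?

5

Nim-sum: 25 XOR 20 XOR 30 XOR 10 XOR 29 XOR 14 = 10.
The overall nim-sum is X = 10. A heap of size p has a winning move iff p XOR X < p (reduce it to p XOR X).
  25: 25 XOR 10 = 19 < 25 — winning move (to 19).
  20: 20 XOR 10 = 30 ≥ 20 — no move.
  30: 30 XOR 10 = 20 < 30 — winning move (to 20).
  10: 10 XOR 10 = 0 < 10 — winning move (to 0).
  29: 29 XOR 10 = 23 < 29 — winning move (to 23).
  14: 14 XOR 10 = 4 < 14 — winning move (to 4).
That gives 5 winning moves.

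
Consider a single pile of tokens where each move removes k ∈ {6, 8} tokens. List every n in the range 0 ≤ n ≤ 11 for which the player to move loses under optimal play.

0, 1, 2, 3, 4, 5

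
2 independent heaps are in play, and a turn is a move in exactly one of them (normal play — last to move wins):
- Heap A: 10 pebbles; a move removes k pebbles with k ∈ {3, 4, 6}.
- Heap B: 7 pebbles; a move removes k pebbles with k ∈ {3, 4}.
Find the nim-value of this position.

Grundy values for heap A (subtraction set {3, 4, 6}):
k:     0  1  2  3  4  5  6  7  8  9 10
g(k):  0  0  0  1  1  1  2  2  2  0  0
So g(10) = 0.
Build the Grundy sequence for heap B with g(k) = mex{g(k−s) : s ∈ {3, 4}, s ≤ k}:
k:     0  1  2  3  4  5  6  7
g(k):  0  0  0  1  1  1  2  0
So g(7) = 0.
By the Sprague-Grundy theorem, the Grundy value of a sum of independent games is the XOR of the component values.
Combined value = 0 ⊕ 0 = 0.

0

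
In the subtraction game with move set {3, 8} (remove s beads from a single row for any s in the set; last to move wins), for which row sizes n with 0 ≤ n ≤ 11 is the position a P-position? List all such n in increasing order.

0, 1, 2, 6, 7, 11

Compute g(0), g(1), … for moves {3, 8}:
k:     0  1  2  3  4  5  6  7  8  9 10 11
g(k):  0  0  0  1  1  1  0  0  2  1  1  0
The P-positions (g = 0) in 0..11 are 0, 1, 2, 6, 7, 11.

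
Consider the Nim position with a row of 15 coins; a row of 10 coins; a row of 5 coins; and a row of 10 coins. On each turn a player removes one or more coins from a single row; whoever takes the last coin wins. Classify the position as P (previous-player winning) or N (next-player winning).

N-position

Compute the nim-sum pairwise:
15 XOR 10 = 5
5 XOR 5 = 0
0 XOR 10 = 10
The nim-sum is 10 ≠ 0, so this is an N-position: the player to move can win.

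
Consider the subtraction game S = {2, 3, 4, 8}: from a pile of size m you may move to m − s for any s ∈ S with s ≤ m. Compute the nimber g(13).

Grundy values for subtraction set {2, 3, 4, 8}:
k:     0  1  2  3  4  5  6  7  8  9 10 11 12 13
g(k):  0  0  1  1  2  2  0  0  1  1  2  2  0  0
So g(13) = 0.

0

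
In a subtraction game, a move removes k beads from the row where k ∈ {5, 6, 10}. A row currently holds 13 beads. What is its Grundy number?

Compute g(0), g(1), … for moves {5, 6, 10}:
k:     0  1  2  3  4  5  6  7  8  9 10 11 12 13
g(k):  0  0  0  0  0  1  1  1  1  1  2  2  2  2
So g(13) = 2.

2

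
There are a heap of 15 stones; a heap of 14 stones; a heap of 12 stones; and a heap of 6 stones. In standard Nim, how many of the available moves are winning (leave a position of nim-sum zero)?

3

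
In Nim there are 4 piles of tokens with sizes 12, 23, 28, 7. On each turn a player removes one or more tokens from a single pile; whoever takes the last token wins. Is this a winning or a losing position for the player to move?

Losing position

Nim-sum: 12 ^ 23 ^ 28 ^ 7 = 0.
The nim-sum is 0, so this is a P-position: the player to move is in a losing position under optimal play.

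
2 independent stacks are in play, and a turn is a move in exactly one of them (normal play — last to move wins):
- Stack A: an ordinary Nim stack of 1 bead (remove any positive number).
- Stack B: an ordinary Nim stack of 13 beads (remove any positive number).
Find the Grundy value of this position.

12

Stack A is a plain Nim stack of size 1, so its Grundy value is 1.
Stack B is a plain Nim stack of size 13, so its Grundy value is 13.
The value of a disjunctive sum is the nim-sum of the parts.
Combined value = 1 XOR 13 = 12.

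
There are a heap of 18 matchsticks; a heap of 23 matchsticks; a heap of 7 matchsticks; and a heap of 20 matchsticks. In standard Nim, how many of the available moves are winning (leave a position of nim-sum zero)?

Nim-sum: 18 ^ 23 ^ 7 ^ 20 = 22.
The overall nim-sum is X = 22. A heap of size p has a winning move iff p XOR X < p (reduce it to p XOR X).
  18: 18 XOR 22 = 4 < 18 — winning move (to 4).
  23: 23 XOR 22 = 1 < 23 — winning move (to 1).
  7: 7 XOR 22 = 17 ≥ 7 — no move.
  20: 20 XOR 22 = 2 < 20 — winning move (to 2).
That gives 3 winning moves.

3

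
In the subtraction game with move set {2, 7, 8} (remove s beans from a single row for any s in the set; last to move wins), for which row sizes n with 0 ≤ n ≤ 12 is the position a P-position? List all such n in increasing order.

0, 1, 4, 5, 10

Grundy values for subtraction set {2, 7, 8}:
k:     0  1  2  3  4  5  6  7  8  9 10 11 12
g(k):  0  0  1  1  0  0  1  1  2  2  0  3  1
The P-positions (g = 0) in 0..12 are 0, 1, 4, 5, 10.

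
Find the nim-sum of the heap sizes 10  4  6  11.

3

Compute the nim-sum pairwise:
10 ⊕ 4 = 14
14 ⊕ 6 = 8
8 ⊕ 11 = 3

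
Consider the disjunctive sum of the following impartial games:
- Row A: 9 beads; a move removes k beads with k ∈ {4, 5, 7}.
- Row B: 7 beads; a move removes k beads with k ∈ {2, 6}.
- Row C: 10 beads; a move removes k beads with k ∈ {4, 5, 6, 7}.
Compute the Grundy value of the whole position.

Grundy values for row A (subtraction set {4, 5, 7}):
k:     0  1  2  3  4  5  6  7  8  9
g(k):  0  0  0  0  1  1  1  1  2  2
So g(9) = 2.
Grundy values for row B (subtraction set {2, 6}):
k:     0  1  2  3  4  5  6  7
g(k):  0  0  1  1  0  0  1  1
So g(7) = 1.
For row C, compute g(0), g(1), … with moves {4, 5, 6, 7}:
k:     0  1  2  3  4  5  6  7  8  9 10
g(k):  0  0  0  0  1  1  1  1  2  2  2
So g(10) = 2.
By the Sprague-Grundy theorem, the Grundy value of a sum of independent games is the XOR of the component values.
Combined value = 2 ⊕ 1 ⊕ 2 = 1.

1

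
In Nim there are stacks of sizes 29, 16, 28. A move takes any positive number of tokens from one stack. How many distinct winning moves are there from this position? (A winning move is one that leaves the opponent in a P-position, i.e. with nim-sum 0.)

3

Compute the nim-sum pairwise:
29 XOR 16 = 13
13 XOR 28 = 17
The overall nim-sum is X = 17. A stack of size p has a winning move iff p XOR X < p (reduce it to p XOR X).
  29: 29 XOR 17 = 12 < 29 — winning move (to 12).
  16: 16 XOR 17 = 1 < 16 — winning move (to 1).
  28: 28 XOR 17 = 13 < 28 — winning move (to 13).
That gives 3 winning moves.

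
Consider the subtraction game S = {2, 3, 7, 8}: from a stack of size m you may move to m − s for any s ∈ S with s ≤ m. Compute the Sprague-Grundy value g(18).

Compute g(0), g(1), … for moves {2, 3, 7, 8}:
k:     0  1  2  3  4  5  6  7  8  9 10 11 12 13 14 15 16 17 18
g(k):  0  0  1  1  2  0  0  1  1  2  0  0  1  1  2  0  0  1  1
So g(18) = 1.

1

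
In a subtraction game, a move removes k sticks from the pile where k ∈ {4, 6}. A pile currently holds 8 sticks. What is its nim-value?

Compute g(0), g(1), … for moves {4, 6}:
k:     0  1  2  3  4  5  6  7  8
g(k):  0  0  0  0  1  1  1  1  2
So g(8) = 2.

2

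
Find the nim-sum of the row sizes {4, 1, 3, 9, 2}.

13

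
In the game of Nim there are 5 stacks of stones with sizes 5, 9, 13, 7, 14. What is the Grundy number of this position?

8

Compute the nim-sum pairwise:
5 ^ 9 = 12
12 ^ 13 = 1
1 ^ 7 = 6
6 ^ 14 = 8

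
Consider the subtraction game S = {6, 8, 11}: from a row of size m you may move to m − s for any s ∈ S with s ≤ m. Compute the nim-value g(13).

Compute g(0), g(1), … for moves {6, 8, 11}:
g(0) = mex{} = 0
g(1) = mex{} = 0
g(2) = mex{} = 0
g(3) = mex{} = 0
g(4) = mex{} = 0
g(5) = mex{} = 0
g(6) = mex{0} = 1
g(7) = mex{0} = 1
g(8) = mex{0} = 1
g(9) = mex{0} = 1
g(10) = mex{0} = 1
g(11) = mex{0} = 1
g(12) = mex{0,1} = 2
g(13) = mex{0,1} = 2
So g(13) = 2.

2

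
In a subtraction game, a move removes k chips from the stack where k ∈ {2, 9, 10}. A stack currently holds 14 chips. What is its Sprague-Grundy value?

1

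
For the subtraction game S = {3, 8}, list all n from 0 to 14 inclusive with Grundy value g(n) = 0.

Compute g(0), g(1), … for moves {3, 8}:
k:     0  1  2  3  4  5  6  7  8  9 10 11 12 13 14
g(k):  0  0  0  1  1  1  0  0  2  1  1  0  0  0  1
The P-positions (g = 0) in 0..14 are 0, 1, 2, 6, 7, 11, 12, 13.

0, 1, 2, 6, 7, 11, 12, 13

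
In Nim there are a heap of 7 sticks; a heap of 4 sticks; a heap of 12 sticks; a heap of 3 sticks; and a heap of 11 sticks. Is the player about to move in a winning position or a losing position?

Compute the nim-sum pairwise:
7 ⊕ 4 = 3
3 ⊕ 12 = 15
15 ⊕ 3 = 12
12 ⊕ 11 = 7
The nim-sum is 7 ≠ 0, so this is an N-position: the player to move can win.

Winning position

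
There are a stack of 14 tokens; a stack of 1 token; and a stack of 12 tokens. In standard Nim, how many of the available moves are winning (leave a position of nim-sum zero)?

Compute the nim-sum pairwise:
14 ^ 1 = 15
15 ^ 12 = 3
The overall nim-sum is X = 3. A stack of size p has a winning move iff p XOR X < p (reduce it to p XOR X).
  14: 14 XOR 3 = 13 < 14 — winning move (to 13).
  1: 1 XOR 3 = 2 ≥ 1 — no move.
  12: 12 XOR 3 = 15 ≥ 12 — no move.
That gives 1 winning move.

1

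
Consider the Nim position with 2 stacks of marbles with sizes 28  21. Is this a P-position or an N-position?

Compute the nim-sum pairwise:
28 ⊕ 21 = 9
The nim-sum is 9 ≠ 0, so this is an N-position: the player to move can win.

N-position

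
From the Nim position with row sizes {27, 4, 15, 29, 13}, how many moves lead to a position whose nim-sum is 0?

0

Compute the nim-sum pairwise:
27 XOR 4 = 31
31 XOR 15 = 16
16 XOR 29 = 13
13 XOR 13 = 0
The nim-sum is already 0, so every move leaves a nonzero nim-sum — there are no winning moves.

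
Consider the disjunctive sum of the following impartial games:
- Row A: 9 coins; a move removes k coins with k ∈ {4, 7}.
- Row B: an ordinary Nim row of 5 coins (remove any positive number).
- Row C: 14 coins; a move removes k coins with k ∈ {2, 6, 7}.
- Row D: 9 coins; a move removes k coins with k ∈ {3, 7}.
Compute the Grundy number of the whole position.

Grundy values for row A (subtraction set {4, 7}):
g(0) = mex{} = 0
g(1) = mex{} = 0
g(2) = mex{} = 0
g(3) = mex{} = 0
g(4) = mex{0} = 1
g(5) = mex{0} = 1
g(6) = mex{0} = 1
g(7) = mex{0} = 1
g(8) = mex{0,1} = 2
g(9) = mex{0,1} = 2
So g(9) = 2.
Row B is a plain Nim row of size 5, so its Grundy value is 5.
Grundy values for row C (subtraction set {2, 6, 7}):
g(0) = mex{} = 0
g(1) = mex{} = 0
g(2) = mex{0} = 1
g(3) = mex{0} = 1
g(4) = mex{1} = 0
g(5) = mex{1} = 0
g(6) = mex{0} = 1
g(7) = mex{0} = 1
g(8) = mex{0,1} = 2
g(9) = mex{1} = 0
g(10) = mex{0,1,2} = 3
g(11) = mex{0} = 1
g(12) = mex{0,1,3} = 2
g(13) = mex{1} = 0
g(14) = mex{1,2} = 0
So g(14) = 0.
Grundy values for row D (subtraction set {3, 7}):
k:     0  1  2  3  4  5  6  7  8  9
g(k):  0  0  0  1  1  1  0  2  2  1
So g(9) = 1.
The value of a disjunctive sum is the nim-sum of the parts.
Combined value = 2 ⊕ 5 ⊕ 0 ⊕ 1 = 6.

6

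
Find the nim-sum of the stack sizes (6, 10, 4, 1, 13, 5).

1

Nim-sum: 6 XOR 10 XOR 4 XOR 1 XOR 13 XOR 5 = 1.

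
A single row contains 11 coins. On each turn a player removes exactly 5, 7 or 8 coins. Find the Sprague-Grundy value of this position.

Build the Grundy sequence with g(k) = mex{g(k−s) : s ∈ {5, 7, 8}, s ≤ k}:
g(0) = mex{} = 0
g(1) = mex{} = 0
g(2) = mex{} = 0
g(3) = mex{} = 0
g(4) = mex{} = 0
g(5) = mex{0} = 1
g(6) = mex{0} = 1
g(7) = mex{0} = 1
g(8) = mex{0} = 1
g(9) = mex{0} = 1
g(10) = mex{0,1} = 2
g(11) = mex{0,1} = 2
So g(11) = 2.

2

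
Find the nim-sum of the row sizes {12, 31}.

19

In binary:
  01100  (12)
  11111  (31)
  -----
  10011  (19)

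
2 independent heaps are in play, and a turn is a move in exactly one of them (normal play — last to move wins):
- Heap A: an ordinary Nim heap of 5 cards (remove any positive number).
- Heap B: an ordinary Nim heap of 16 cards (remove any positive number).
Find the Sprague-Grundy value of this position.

21

Heap A is a plain Nim heap of size 5, so its Grundy value is 5.
Heap B is a plain Nim heap of size 16, so its Grundy value is 16.
By the Sprague-Grundy theorem, the Grundy value of a sum of independent games is the XOR of the component values.
Combined value = 5 XOR 16 = 21.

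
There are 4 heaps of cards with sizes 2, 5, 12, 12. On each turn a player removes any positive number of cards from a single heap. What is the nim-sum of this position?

7

Nim-sum: 2 XOR 5 XOR 12 XOR 12 = 7.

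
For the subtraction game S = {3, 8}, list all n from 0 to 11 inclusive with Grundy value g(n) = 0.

0, 1, 2, 6, 7, 11

Build the Grundy sequence with g(k) = mex{g(k−s) : s ∈ {3, 8}, s ≤ k}:
g(0) = mex{} = 0
g(1) = mex{} = 0
g(2) = mex{} = 0
g(3) = mex{0} = 1
g(4) = mex{0} = 1
g(5) = mex{0} = 1
g(6) = mex{1} = 0
g(7) = mex{1} = 0
g(8) = mex{0,1} = 2
g(9) = mex{0} = 1
g(10) = mex{0} = 1
g(11) = mex{1,2} = 0
The P-positions (g = 0) in 0..11 are 0, 1, 2, 6, 7, 11.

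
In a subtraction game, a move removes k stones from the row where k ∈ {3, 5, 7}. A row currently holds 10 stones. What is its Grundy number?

0

Build the Grundy sequence with g(k) = mex{g(k−s) : s ∈ {3, 5, 7}, s ≤ k}:
g(0) = mex{} = 0
g(1) = mex{} = 0
g(2) = mex{} = 0
g(3) = mex{0} = 1
g(4) = mex{0} = 1
g(5) = mex{0} = 1
g(6) = mex{0,1} = 2
g(7) = mex{0,1} = 2
g(8) = mex{0,1} = 2
g(9) = mex{0,1,2} = 3
g(10) = mex{1,2} = 0
So g(10) = 0.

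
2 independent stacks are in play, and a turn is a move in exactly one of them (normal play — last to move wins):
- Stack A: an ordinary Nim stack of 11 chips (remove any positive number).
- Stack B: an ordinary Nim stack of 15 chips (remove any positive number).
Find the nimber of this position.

Stack A is a plain Nim stack of size 11, so its Grundy value is 11.
Stack B is a plain Nim stack of size 15, so its Grundy value is 15.
By the Sprague-Grundy theorem, the Grundy value of a sum of independent games is the XOR of the component values.
Combined value = 11 ⊕ 15 = 4.

4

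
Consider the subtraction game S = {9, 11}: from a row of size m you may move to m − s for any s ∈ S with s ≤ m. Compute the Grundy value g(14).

1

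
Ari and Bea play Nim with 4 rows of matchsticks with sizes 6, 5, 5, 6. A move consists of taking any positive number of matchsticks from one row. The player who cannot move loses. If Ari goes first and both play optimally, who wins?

Nim-sum: 6 XOR 5 XOR 5 XOR 6 = 0.
The nim-sum is 0, so this is a P-position: the player to move is in a losing position under optimal play; Ari is about to move from it and so loses — Bea wins.

Bea wins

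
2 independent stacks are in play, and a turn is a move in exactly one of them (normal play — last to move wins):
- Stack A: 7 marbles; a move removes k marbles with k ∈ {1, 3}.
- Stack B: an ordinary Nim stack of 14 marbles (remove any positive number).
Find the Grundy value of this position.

Build the Grundy sequence for stack A with g(k) = mex{g(k−s) : s ∈ {1, 3}, s ≤ k}:
g(0) = mex{} = 0
g(1) = mex{0} = 1
g(2) = mex{1} = 0
g(3) = mex{0} = 1
g(4) = mex{1} = 0
g(5) = mex{0} = 1
g(6) = mex{1} = 0
g(7) = mex{0} = 1
So g(7) = 1.
Stack B is a plain Nim stack of size 14, so its Grundy value is 14.
By the Sprague-Grundy theorem, the Grundy value of a sum of independent games is the XOR of the component values.
Combined value = 1 ⊕ 14 = 15.

15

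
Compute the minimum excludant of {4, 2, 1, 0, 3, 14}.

5

The values 0, 1, 2, 3, 4 are all present; 5 is the first non-negative integer missing from the set.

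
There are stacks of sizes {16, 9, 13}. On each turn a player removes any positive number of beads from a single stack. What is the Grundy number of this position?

20

Nim-sum: 16 ⊕ 9 ⊕ 13 = 20.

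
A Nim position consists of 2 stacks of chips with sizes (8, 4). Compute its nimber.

12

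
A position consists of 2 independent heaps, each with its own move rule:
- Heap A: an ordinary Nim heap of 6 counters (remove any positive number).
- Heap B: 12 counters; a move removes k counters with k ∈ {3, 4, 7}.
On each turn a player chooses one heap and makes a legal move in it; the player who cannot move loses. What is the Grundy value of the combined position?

6

Heap A is a plain Nim heap of size 6, so its Grundy value is 6.
Grundy values for heap B (subtraction set {3, 4, 7}):
g(0) = mex{} = 0
g(1) = mex{} = 0
g(2) = mex{} = 0
g(3) = mex{0} = 1
g(4) = mex{0} = 1
g(5) = mex{0} = 1
g(6) = mex{0,1} = 2
g(7) = mex{0,1} = 2
g(8) = mex{0,1} = 2
g(9) = mex{0,1,2} = 3
g(10) = mex{1,2} = 0
g(11) = mex{1,2} = 0
g(12) = mex{1,2,3} = 0
So g(12) = 0.
The value of a disjunctive sum is the nim-sum of the parts.
Combined value = 6 XOR 0 = 6.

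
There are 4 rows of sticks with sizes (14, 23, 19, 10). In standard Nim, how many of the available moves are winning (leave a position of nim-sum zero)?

0

In binary:
  01110  (14)
  10111  (23)
  10011  (19)
  01010  (10)
  -----
  00000  (0)
The nim-sum is already 0, so every move leaves a nonzero nim-sum — there are no winning moves.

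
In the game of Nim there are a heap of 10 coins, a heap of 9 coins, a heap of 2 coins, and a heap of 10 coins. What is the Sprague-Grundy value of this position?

11

Nim-sum: 10 ^ 9 ^ 2 ^ 10 = 11.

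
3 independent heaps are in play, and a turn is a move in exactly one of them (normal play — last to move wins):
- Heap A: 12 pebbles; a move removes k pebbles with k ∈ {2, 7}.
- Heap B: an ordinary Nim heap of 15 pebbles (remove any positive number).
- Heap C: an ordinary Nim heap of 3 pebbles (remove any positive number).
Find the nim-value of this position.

13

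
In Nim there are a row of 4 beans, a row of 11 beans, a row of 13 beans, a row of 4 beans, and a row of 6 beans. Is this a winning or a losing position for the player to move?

Losing position

Nim-sum: 4 ^ 11 ^ 13 ^ 4 ^ 6 = 0.
The nim-sum is 0, so this is a P-position: the player to move is in a losing position under optimal play.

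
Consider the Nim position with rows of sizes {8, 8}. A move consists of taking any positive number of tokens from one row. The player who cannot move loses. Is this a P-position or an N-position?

P-position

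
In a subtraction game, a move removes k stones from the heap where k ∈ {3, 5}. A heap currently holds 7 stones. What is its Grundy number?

2

Compute g(0), g(1), … for moves {3, 5}:
k:     0  1  2  3  4  5  6  7
g(k):  0  0  0  1  1  1  2  2
So g(7) = 2.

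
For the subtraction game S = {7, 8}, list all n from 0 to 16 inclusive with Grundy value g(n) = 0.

0, 1, 2, 3, 4, 5, 6, 15, 16

Build the Grundy sequence with g(k) = mex{g(k−s) : s ∈ {7, 8}, s ≤ k}:
k:     0  1  2  3  4  5  6  7  8  9 10 11 12 13 14 15 16
g(k):  0  0  0  0  0  0  0  1  1  1  1  1  1  1  2  0  0
The P-positions (g = 0) in 0..16 are 0, 1, 2, 3, 4, 5, 6, 15, 16.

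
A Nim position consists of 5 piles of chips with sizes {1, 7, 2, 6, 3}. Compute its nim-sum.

1

In binary:
  001  (1)
  111  (7)
  010  (2)
  110  (6)
  011  (3)
  ---
  001  (1)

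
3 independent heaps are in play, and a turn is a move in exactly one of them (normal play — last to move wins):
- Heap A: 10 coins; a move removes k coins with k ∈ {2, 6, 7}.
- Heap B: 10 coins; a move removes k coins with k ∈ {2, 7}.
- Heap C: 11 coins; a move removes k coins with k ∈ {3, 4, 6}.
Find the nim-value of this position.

3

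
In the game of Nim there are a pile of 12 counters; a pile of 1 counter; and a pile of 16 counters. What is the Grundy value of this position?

Write each in binary and XOR column by column:
  01100  (12)
  00001  (1)
  10000  (16)
  -----
  11101  (29)

29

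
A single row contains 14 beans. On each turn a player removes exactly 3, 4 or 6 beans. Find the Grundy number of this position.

Compute g(0), g(1), … for moves {3, 4, 6}:
k:     0  1  2  3  4  5  6  7  8  9 10 11 12 13 14
g(k):  0  0  0  1  1  1  2  2  2  0  0  0  1  1  1
So g(14) = 1.

1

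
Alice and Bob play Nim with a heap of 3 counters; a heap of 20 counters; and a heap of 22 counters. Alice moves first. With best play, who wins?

Alice wins

Bitwise XOR of the heap sizes:
  00011  (3)
  10100  (20)
  10110  (22)
  -----
  00001  (1)
The nim-sum is 1 ≠ 0, so this is an N-position: the player to move can win; Alice has a winning move.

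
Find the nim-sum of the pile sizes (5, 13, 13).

5

Compute the nim-sum pairwise:
5 XOR 13 = 8
8 XOR 13 = 5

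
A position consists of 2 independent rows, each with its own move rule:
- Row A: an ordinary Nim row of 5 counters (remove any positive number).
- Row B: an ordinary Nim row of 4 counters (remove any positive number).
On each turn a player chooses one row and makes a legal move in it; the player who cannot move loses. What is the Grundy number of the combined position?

Row A is a plain Nim row of size 5, so its Grundy value is 5.
Row B is a plain Nim row of size 4, so its Grundy value is 4.
The value of a disjunctive sum is the nim-sum of the parts.
Combined value = 5 XOR 4 = 1.

1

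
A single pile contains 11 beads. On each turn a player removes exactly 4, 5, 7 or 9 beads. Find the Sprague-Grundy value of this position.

2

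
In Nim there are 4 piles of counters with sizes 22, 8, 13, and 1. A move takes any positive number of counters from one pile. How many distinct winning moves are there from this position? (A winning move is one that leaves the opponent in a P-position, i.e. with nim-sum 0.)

Write each in binary and XOR column by column:
  10110  (22)
  01000  (8)
  01101  (13)
  00001  (1)
  -----
  10010  (18)
The overall nim-sum is X = 18. A pile of size p has a winning move iff p XOR X < p (reduce it to p XOR X).
  22: 22 XOR 18 = 4 < 22 — winning move (to 4).
  8: 8 XOR 18 = 26 ≥ 8 — no move.
  13: 13 XOR 18 = 31 ≥ 13 — no move.
  1: 1 XOR 18 = 19 ≥ 1 — no move.
That gives 1 winning move.

1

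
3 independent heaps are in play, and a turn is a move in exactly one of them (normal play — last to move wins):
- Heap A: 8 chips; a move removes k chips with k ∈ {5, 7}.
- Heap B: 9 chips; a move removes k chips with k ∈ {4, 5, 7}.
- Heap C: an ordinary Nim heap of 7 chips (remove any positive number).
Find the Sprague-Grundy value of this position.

4

Grundy values for heap A (subtraction set {5, 7}):
g(0) = mex{} = 0
g(1) = mex{} = 0
g(2) = mex{} = 0
g(3) = mex{} = 0
g(4) = mex{} = 0
g(5) = mex{0} = 1
g(6) = mex{0} = 1
g(7) = mex{0} = 1
g(8) = mex{0} = 1
So g(8) = 1.
Build the Grundy sequence for heap B with g(k) = mex{g(k−s) : s ∈ {4, 5, 7}, s ≤ k}:
g(0) = mex{} = 0
g(1) = mex{} = 0
g(2) = mex{} = 0
g(3) = mex{} = 0
g(4) = mex{0} = 1
g(5) = mex{0} = 1
g(6) = mex{0} = 1
g(7) = mex{0} = 1
g(8) = mex{0,1} = 2
g(9) = mex{0,1} = 2
So g(9) = 2.
Heap C is a plain Nim heap of size 7, so its Grundy value is 7.
The value of a disjunctive sum is the nim-sum of the parts.
Combined value = 1 XOR 2 XOR 7 = 4.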